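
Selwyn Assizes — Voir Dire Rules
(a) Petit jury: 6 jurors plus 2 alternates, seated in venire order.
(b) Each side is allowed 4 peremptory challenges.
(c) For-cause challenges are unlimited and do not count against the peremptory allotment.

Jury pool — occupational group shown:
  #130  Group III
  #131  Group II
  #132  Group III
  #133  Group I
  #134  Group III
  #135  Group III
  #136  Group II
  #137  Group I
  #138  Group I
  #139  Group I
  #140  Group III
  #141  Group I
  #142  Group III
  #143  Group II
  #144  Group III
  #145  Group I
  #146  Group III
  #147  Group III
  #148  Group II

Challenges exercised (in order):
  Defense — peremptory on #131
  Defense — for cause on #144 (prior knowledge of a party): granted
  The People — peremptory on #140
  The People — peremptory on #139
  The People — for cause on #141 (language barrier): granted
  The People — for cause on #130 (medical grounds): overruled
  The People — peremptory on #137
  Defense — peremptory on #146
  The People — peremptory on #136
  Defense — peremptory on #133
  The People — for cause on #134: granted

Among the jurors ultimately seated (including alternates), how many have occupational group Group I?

Removed: #131, #133, #134, #136, #137, #139, #140, #141, #144, #146.
Seated (8 incl. alternates): #130, #132, #135, #138, #142, #143, #145, #147.
Of those, in Group I: #138, #145 → 2.

2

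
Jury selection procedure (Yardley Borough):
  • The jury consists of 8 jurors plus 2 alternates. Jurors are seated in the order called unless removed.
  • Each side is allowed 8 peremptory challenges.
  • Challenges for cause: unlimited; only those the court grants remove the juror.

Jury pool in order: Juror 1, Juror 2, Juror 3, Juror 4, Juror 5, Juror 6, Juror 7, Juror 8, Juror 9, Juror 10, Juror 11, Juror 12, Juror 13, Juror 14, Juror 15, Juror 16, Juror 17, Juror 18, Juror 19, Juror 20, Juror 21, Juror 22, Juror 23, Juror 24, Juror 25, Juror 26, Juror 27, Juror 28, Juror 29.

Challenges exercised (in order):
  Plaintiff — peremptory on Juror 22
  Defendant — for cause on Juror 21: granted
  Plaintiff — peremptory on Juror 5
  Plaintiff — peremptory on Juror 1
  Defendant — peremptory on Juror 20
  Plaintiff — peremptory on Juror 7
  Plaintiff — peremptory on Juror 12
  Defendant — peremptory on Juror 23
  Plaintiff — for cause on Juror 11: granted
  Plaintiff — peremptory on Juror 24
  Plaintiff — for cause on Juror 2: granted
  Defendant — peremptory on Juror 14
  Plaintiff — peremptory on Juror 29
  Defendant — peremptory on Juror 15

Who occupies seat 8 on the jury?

16

Removed: #1, #2, #5, #7, #11, #12, #14, #15, #20, #21, #22, #23, #24, #29.
Seating in order: seats 1–8 → #3, #4, #6, #8, #9, #10, #13, #16; alternates → #17, #18.
So seat 8 is #16.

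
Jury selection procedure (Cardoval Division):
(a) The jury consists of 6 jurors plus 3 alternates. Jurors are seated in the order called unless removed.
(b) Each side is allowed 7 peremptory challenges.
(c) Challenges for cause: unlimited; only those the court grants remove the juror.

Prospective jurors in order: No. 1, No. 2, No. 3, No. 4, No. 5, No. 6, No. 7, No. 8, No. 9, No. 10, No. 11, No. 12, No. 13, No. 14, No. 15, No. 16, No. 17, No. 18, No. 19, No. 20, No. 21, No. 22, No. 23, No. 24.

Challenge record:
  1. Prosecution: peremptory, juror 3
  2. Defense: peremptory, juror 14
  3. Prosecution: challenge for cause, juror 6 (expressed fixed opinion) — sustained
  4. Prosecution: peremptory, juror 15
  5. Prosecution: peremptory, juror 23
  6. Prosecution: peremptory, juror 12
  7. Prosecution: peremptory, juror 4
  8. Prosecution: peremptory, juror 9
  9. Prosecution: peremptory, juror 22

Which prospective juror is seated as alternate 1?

11

Removed: #3, #4, #6, #9, #12, #14, #15, #22, #23.
Seating in order: seats 1–6 → #1, #2, #5, #7, #8, #10; alternates → #11, #13, #16.
So alternate 1 is #11.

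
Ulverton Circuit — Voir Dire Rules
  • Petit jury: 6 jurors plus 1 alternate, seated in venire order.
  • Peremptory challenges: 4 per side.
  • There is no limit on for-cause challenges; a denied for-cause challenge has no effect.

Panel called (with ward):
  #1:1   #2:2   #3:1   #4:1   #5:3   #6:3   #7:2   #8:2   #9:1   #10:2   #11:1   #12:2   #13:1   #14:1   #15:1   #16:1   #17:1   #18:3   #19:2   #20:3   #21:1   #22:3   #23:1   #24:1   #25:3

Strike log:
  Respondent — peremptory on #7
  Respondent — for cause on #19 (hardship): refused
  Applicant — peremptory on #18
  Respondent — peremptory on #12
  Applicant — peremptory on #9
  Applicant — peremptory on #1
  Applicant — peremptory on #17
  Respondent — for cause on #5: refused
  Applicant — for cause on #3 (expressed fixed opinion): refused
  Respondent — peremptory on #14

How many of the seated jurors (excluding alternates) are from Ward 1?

2

Removed: #1, #7, #9, #12, #14, #17, #18.
Seated jurors 1–6: #2, #3, #4, #5, #6, #8 (alternates #10 not counted).
Of those, in Ward 1: #3, #4 → 2.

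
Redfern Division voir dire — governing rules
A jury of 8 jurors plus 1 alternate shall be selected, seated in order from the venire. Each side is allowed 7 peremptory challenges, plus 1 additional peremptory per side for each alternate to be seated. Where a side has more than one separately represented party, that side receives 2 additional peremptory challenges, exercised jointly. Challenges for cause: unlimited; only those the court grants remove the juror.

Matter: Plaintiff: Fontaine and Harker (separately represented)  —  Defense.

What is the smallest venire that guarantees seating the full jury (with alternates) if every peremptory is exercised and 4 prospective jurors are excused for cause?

31

Seats to fill: 8 + 1 alternates = 9.
Peremptories — Plaintiff: 7 + 1×1 + 2 = 10; Defense: 7 + 1×1 = 8; total 18.
For-cause removals: 4.
Minimum venire: 9 + 18 + 4 = 31.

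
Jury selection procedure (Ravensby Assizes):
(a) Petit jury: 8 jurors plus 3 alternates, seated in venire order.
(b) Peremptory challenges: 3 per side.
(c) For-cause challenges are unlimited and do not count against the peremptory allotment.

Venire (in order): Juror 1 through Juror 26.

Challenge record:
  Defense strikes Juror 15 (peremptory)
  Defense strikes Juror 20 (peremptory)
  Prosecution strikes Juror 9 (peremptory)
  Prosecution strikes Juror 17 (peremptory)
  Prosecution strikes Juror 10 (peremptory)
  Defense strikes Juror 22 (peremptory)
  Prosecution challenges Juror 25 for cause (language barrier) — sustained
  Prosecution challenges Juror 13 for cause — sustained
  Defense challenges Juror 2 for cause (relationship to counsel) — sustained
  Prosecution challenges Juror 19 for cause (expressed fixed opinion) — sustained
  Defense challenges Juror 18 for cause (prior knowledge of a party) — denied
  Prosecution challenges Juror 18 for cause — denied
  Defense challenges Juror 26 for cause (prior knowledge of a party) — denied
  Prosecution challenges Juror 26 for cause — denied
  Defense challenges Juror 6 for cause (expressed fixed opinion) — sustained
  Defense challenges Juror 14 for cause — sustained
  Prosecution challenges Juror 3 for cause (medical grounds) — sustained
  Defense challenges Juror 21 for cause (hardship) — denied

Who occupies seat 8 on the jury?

16

Removed: #2, #3, #6, #9, #10, #13, #14, #15, #17, #19, #20, #22, #25. (#18, #21, #26 stay — for-cause denied.)
Seating in order: seats 1–8 → #1, #4, #5, #7, #8, #11, #12, #16; alternates → #18, #21, #23.
So seat 8 is #16.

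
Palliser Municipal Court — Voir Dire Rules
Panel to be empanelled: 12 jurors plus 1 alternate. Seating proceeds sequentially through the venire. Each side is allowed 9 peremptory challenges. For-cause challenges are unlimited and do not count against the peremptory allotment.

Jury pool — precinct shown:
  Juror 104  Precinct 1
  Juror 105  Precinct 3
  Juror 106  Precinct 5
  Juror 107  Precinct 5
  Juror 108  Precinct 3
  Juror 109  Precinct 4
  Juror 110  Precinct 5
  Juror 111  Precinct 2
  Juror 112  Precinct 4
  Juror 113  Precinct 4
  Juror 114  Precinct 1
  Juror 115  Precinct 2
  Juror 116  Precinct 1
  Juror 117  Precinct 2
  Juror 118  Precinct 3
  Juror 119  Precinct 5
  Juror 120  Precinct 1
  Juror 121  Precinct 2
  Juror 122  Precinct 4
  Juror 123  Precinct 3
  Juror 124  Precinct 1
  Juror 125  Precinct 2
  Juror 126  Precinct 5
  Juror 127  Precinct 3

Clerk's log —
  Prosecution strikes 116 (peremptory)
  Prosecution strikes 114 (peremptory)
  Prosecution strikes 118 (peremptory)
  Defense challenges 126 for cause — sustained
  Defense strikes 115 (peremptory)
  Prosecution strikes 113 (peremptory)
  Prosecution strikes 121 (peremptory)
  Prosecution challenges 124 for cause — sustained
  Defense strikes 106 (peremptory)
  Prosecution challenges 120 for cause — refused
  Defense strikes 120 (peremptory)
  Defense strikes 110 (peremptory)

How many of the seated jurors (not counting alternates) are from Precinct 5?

Removed: #106, #110, #113, #114, #115, #116, #118, #120, #121, #124, #126.
Seated jurors 1–12: #104, #105, #107, #108, #109, #111, #112, #117, #119, #122, #123, #125 (alternates #127 not counted).
Of those, in Precinct 5: #107, #119 → 2.

2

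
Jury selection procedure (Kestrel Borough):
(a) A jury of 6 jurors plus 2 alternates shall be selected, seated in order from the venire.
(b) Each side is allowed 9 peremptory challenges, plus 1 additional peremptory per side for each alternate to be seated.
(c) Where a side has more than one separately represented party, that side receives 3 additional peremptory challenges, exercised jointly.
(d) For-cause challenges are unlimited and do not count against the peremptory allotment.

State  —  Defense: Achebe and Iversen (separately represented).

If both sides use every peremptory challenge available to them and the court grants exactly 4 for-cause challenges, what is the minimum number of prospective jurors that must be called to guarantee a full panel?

37

Seats to fill: 6 + 2 alternates = 8.
Peremptories — State: 9 + 1×2 = 11; Defense: 9 + 1×2 + 3 = 14; total 25.
For-cause removals: 4.
Minimum venire: 8 + 25 + 4 = 37.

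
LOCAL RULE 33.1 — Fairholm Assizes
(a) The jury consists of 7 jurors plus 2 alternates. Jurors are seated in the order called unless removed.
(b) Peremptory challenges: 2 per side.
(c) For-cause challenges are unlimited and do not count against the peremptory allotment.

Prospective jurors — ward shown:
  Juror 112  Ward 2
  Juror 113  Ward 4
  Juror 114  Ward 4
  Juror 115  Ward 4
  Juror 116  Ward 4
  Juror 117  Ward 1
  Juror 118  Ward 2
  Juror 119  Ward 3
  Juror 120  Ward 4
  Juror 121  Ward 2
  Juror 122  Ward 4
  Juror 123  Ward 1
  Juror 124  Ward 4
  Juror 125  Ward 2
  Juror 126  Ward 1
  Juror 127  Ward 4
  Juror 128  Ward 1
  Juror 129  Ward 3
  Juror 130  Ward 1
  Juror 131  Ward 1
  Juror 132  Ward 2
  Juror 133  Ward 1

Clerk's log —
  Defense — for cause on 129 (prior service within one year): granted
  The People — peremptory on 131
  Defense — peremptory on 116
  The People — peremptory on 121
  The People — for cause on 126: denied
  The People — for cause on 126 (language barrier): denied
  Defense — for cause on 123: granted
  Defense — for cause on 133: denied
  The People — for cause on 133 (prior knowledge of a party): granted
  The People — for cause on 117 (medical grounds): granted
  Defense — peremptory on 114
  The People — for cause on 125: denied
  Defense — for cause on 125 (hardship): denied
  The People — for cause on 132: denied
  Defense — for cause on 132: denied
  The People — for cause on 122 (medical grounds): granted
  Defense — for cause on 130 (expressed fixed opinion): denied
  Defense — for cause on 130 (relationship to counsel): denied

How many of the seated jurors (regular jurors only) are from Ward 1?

0

Removed: #114, #116, #117, #121, #122, #123, #129, #131, #133.
Seated jurors 1–7: #112, #113, #115, #118, #119, #120, #124 (alternates #125, #126 not counted).
None of those are in Ward 1 → 0.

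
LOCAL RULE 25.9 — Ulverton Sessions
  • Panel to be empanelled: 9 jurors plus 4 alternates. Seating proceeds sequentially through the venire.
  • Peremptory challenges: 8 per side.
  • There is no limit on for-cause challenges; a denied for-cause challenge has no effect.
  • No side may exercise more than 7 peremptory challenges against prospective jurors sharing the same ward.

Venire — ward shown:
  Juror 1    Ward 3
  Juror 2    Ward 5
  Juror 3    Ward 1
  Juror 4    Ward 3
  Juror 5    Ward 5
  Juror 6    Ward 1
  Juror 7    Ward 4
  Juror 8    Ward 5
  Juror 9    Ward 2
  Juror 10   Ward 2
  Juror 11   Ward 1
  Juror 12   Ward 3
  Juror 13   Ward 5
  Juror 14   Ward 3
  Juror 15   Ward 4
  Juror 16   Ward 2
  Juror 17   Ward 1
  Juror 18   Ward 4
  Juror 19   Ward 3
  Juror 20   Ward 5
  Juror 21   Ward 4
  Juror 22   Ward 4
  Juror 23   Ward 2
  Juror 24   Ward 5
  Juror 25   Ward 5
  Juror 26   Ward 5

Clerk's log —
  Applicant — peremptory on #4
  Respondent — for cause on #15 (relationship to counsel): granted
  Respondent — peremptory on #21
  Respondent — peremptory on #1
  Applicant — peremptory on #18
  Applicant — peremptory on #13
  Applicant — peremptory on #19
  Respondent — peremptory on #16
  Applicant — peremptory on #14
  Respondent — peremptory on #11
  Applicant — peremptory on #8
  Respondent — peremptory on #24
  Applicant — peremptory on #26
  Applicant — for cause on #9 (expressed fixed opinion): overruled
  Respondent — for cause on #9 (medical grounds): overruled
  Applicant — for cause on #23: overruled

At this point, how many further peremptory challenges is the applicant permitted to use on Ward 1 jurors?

1

Applicant peremptories so far: #4, #18, #13, #19, #14, #8, #26 — 7 of 8 used, 1 left overall.
Against Ward 1: none yet — per-ward cap 7 leaves 7.
Binding limit: min(1, 7) = 1.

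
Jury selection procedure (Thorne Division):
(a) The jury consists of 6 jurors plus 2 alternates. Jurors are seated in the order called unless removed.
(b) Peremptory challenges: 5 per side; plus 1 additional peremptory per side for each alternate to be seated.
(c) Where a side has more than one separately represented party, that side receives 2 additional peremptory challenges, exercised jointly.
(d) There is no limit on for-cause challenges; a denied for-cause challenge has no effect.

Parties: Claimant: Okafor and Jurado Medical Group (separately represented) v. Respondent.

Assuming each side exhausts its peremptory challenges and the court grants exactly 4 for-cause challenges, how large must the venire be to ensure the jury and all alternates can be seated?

28

Seats to fill: 6 + 2 alternates = 8.
Peremptories — Claimant: 5 + 1×2 + 2 = 9; Respondent: 5 + 1×2 = 7; total 16.
For-cause removals: 4.
Minimum venire: 8 + 16 + 4 = 28.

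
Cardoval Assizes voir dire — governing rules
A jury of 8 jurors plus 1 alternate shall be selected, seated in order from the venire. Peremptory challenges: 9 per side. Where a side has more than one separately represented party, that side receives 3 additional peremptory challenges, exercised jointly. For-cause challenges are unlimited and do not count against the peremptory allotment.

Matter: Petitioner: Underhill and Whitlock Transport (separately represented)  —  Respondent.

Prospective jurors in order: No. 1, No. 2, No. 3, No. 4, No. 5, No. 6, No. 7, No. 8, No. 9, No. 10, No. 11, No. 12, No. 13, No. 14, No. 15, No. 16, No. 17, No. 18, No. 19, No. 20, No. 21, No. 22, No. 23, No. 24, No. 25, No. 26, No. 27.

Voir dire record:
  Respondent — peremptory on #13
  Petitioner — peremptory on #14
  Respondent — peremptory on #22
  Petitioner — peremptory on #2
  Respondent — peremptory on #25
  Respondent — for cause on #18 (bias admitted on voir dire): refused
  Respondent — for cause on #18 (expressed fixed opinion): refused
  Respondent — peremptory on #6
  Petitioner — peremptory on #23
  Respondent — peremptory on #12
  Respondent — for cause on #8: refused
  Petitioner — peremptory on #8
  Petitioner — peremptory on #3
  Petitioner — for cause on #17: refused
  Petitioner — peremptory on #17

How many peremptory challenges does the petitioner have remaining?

Petitioner allotment: 9 base + 3 multi-party = 12.
Petitioner peremptories used: #14, #2, #23, #8, #3, #17 — 6 (the for-cause on #17 doesn't count).
Remaining: 12 − 6 = 6.

6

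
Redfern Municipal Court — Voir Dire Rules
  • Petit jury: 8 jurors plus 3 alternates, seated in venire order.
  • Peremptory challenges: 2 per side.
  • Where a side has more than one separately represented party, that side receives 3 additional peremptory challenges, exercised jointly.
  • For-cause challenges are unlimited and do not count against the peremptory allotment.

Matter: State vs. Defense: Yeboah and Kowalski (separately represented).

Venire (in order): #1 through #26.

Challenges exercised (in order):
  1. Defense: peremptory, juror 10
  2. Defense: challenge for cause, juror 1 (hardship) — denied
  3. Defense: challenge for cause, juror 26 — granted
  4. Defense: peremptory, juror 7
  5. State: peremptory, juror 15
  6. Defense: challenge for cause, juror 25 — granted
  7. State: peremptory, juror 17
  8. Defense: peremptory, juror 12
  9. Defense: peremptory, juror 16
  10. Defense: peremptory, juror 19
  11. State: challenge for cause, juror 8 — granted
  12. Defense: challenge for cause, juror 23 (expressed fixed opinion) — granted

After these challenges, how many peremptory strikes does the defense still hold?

Defense allotment: 2 base + 3 multi-party = 5.
Defense peremptories used: #10, #7, #12, #16, #19 — 5 (for-cause on #1, #26, #25, #23 don't count).
Remaining: 5 − 5 = 0.

0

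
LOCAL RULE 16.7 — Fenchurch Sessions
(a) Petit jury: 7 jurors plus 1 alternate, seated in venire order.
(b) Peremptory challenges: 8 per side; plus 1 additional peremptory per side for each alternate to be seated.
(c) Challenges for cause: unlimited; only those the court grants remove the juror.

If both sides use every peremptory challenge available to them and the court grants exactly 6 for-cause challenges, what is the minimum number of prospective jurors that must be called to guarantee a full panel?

32

Seats to fill: 7 + 1 alternates = 8.
Peremptories: 8 + 1×1 = 9 per side × 2 sides = 18.
For-cause removals: 6.
Minimum venire: 8 + 18 + 6 = 32.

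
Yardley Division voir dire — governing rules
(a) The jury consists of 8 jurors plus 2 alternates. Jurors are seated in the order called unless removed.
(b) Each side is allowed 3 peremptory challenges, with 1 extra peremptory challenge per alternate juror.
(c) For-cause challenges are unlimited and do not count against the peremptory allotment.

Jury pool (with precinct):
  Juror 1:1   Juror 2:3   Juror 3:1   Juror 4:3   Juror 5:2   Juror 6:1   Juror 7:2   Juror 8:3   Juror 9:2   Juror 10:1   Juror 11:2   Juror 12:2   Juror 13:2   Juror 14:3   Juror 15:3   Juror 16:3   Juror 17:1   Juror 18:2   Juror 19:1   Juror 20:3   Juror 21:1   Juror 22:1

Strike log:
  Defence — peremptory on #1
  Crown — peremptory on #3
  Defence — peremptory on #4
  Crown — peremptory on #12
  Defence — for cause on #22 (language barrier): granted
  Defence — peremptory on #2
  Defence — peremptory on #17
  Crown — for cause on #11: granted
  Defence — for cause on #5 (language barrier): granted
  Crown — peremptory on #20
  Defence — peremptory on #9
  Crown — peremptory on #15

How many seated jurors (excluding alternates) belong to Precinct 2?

Removed: #1, #2, #3, #4, #5, #9, #11, #12, #15, #17, #20, #22.
Seated jurors 1–8: #6, #7, #8, #10, #13, #14, #16, #18 (alternates #19, #21 not counted).
Of those, in Precinct 2: #7, #13, #18 → 3.

3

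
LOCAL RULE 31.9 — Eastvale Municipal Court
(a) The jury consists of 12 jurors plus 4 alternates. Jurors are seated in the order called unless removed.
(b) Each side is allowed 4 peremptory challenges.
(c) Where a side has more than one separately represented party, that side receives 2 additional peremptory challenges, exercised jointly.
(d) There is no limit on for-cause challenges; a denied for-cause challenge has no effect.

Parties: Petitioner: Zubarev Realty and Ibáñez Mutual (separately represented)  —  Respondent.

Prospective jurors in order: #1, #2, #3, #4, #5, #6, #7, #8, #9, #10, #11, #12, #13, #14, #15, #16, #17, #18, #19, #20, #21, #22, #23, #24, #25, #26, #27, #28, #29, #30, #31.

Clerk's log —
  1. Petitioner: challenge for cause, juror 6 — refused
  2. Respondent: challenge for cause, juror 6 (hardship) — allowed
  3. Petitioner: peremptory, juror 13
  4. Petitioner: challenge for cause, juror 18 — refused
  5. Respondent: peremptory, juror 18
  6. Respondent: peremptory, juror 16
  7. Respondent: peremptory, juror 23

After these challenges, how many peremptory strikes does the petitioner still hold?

5

Petitioner allotment: 4 base + 2 multi-party = 6.
Petitioner peremptories used: #13 — 1 (for-cause on #6, #18 don't count).
Remaining: 6 − 1 = 5.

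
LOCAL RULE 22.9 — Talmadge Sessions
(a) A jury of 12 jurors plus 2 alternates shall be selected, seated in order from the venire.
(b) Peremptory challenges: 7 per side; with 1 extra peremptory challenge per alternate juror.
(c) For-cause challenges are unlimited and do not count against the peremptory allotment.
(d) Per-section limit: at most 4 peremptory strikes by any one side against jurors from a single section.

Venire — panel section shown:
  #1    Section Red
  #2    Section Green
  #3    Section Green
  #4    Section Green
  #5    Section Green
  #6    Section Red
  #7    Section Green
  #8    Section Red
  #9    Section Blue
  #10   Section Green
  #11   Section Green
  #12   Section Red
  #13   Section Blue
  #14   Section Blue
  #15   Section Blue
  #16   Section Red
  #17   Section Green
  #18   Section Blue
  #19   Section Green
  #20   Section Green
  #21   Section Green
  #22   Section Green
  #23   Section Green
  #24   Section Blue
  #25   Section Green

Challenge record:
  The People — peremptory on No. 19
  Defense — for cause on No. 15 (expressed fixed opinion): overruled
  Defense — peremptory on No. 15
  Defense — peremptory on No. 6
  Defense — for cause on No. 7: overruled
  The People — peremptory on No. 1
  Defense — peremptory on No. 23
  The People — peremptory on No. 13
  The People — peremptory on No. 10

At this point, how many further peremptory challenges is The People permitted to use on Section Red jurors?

3

The People peremptories so far: #19, #1, #13, #10 — 4 of 9 used, 5 left overall.
Against Section Red: #1 — 1 used; per-section cap 4 leaves 3.
Binding limit: min(5, 3) = 3.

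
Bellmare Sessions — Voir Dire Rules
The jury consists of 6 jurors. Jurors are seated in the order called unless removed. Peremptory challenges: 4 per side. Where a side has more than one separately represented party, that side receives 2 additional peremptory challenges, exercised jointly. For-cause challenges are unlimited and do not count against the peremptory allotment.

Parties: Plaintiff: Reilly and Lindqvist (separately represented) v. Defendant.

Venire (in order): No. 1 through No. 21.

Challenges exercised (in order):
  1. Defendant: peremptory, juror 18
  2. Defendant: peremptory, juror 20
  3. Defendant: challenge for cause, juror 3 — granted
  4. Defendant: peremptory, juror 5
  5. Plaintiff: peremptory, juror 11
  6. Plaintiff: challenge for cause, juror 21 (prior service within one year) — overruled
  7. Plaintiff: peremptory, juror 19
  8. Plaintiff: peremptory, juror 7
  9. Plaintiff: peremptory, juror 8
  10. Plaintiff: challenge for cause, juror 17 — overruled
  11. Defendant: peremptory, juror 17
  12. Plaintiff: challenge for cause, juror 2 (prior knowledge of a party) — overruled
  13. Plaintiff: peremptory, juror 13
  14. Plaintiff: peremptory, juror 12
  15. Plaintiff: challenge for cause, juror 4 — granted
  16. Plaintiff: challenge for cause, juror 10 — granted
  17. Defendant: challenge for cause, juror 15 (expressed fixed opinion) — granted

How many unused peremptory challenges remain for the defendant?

0

Defendant allotment: 4.
Defendant peremptories used: #18, #20, #5, #17 — 4 (for-cause on #3, #15 don't count).
Remaining: 4 − 4 = 0.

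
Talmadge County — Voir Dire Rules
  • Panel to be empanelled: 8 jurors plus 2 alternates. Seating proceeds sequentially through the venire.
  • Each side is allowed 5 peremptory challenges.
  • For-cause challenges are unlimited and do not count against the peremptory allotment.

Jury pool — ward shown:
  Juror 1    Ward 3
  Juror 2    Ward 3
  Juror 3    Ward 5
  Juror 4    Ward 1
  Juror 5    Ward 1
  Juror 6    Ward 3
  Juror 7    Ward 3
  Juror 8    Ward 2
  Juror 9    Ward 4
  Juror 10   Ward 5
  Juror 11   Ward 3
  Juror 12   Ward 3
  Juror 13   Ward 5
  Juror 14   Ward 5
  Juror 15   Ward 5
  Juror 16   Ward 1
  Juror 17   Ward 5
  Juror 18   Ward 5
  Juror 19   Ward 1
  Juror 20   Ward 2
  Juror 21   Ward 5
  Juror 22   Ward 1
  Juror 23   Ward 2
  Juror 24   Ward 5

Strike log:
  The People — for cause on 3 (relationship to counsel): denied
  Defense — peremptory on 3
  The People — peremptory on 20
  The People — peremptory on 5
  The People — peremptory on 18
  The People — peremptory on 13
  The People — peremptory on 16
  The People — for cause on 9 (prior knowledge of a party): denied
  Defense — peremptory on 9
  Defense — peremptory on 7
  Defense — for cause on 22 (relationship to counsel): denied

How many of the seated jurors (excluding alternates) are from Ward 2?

1

Removed: #3, #5, #7, #9, #13, #16, #18, #20.
Seated jurors 1–8: #1, #2, #4, #6, #8, #10, #11, #12 (alternates #14, #15 not counted).
Of those, in Ward 2: #8 → 1.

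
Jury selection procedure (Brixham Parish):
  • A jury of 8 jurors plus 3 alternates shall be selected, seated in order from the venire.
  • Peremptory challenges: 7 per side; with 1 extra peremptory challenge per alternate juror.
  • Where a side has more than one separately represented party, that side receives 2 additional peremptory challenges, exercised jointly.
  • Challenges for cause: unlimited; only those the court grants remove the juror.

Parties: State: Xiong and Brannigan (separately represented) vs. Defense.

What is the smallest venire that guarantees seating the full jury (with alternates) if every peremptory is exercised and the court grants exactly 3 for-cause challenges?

Seats to fill: 8 + 3 alternates = 11.
Peremptories — State: 7 + 1×3 + 2 = 12; Defense: 7 + 1×3 = 10; total 22.
For-cause removals: 3.
Minimum venire: 11 + 22 + 3 = 36.

36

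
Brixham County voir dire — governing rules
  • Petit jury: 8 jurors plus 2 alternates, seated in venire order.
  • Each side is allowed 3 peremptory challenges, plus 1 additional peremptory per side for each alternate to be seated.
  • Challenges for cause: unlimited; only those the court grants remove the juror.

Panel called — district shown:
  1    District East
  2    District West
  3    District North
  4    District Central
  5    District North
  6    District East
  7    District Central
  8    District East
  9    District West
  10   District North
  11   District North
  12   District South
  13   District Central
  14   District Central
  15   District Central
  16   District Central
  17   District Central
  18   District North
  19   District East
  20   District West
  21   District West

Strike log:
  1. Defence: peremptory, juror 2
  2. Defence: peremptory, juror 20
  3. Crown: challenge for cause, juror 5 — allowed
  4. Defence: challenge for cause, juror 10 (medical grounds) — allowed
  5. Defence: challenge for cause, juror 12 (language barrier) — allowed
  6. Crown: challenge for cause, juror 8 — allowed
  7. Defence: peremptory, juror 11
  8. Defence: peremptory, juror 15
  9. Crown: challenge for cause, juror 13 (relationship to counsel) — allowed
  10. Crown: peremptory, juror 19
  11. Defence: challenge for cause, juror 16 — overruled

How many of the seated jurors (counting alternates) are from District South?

0

Removed: #2, #5, #8, #10, #11, #12, #13, #15, #19, #20.
Seated (10 incl. alternates): #1, #3, #4, #6, #7, #9, #14, #16, #17, #18.
None of those are in District South → 0.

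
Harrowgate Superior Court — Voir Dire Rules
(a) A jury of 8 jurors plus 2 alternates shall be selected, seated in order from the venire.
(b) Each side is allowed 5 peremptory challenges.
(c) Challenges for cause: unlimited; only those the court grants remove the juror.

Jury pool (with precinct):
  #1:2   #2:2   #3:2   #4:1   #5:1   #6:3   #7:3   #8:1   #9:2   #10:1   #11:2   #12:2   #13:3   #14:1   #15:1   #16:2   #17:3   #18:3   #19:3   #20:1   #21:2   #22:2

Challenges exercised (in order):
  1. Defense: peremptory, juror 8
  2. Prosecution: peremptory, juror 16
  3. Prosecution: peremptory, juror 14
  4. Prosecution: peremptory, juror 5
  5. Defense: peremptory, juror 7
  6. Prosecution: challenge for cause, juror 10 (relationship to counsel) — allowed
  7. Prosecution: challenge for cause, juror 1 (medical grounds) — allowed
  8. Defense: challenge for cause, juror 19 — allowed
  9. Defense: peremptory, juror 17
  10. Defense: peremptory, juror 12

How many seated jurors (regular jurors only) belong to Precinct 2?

Removed: #1, #5, #7, #8, #10, #12, #14, #16, #17, #19.
Seated jurors 1–8: #2, #3, #4, #6, #9, #11, #13, #15 (alternates #18, #20 not counted).
Of those, in Precinct 2: #2, #3, #9, #11 → 4.

4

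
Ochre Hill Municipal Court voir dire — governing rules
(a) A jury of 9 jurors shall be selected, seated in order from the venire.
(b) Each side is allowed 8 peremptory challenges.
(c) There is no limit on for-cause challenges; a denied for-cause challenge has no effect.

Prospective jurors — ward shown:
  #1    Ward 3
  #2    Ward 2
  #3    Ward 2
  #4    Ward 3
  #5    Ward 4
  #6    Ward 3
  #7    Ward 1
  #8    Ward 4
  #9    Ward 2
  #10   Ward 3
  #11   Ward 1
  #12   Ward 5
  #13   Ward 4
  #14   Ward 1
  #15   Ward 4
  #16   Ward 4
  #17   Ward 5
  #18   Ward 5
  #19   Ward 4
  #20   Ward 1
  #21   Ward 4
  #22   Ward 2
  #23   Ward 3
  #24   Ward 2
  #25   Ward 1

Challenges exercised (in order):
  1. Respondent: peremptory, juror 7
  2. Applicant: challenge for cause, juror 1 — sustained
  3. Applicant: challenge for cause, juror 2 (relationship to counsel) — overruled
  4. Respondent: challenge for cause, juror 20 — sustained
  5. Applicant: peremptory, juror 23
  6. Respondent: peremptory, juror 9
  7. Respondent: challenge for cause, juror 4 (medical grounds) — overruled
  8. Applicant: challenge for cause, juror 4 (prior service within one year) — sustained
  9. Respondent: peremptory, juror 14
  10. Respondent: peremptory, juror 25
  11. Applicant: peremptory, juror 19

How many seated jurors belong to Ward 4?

Removed: #1, #4, #7, #9, #14, #19, #20, #23, #25.
Seated jurors 1–9: #2, #3, #5, #6, #8, #10, #11, #12, #13.
Of those, in Ward 4: #5, #8, #13 → 3.

3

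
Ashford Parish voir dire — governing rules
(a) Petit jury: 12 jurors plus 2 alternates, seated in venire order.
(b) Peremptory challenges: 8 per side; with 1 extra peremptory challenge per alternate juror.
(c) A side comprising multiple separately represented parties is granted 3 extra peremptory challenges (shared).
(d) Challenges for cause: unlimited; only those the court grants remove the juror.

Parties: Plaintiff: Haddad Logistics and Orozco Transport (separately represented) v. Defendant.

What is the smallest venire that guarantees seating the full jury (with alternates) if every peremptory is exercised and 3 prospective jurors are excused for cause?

Seats to fill: 12 + 2 alternates = 14.
Peremptories — Plaintiff: 8 + 1×2 + 3 = 13; Defendant: 8 + 1×2 = 10; total 23.
For-cause removals: 3.
Minimum venire: 14 + 23 + 3 = 40.

40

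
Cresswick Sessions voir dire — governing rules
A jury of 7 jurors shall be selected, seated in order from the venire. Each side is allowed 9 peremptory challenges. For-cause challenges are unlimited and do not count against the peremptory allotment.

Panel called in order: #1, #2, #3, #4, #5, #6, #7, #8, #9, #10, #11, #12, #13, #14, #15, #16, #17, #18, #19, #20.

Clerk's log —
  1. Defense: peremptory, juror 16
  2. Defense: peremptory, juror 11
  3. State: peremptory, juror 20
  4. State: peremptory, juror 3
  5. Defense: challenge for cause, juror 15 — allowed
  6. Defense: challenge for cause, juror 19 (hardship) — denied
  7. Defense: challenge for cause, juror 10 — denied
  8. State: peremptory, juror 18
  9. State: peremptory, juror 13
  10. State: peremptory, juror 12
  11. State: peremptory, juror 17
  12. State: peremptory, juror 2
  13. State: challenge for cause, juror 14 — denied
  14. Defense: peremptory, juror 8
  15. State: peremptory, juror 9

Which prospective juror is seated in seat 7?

Removed: #2, #3, #8, #9, #11, #12, #13, #15, #16, #17, #18, #20. (#10, #14, #19 stay — for-cause denied.)
Seating in order: seats 1–7 → #1, #4, #5, #6, #7, #10, #14.
So seat 7 is #14.

14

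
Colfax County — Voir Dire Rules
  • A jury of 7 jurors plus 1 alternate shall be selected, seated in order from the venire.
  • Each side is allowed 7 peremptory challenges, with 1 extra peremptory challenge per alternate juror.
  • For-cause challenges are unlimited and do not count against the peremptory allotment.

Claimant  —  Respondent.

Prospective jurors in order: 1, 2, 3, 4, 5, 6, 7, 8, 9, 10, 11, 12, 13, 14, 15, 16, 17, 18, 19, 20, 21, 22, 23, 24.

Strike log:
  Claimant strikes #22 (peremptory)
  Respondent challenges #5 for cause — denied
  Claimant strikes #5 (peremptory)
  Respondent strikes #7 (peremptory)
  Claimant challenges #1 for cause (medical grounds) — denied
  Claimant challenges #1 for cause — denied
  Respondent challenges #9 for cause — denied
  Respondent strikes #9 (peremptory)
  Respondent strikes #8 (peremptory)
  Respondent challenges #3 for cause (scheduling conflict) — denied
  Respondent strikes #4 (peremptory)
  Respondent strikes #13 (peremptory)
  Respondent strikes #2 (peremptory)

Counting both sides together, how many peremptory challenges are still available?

8

Claimant allotment: 7 base + 1 × 1 alternate = 8. Respondent allotment: 7 base + 1 × 1 alternate = 8.
Claimant peremptories used: #22, #5 — 2 (for-cause on #1, #1 don't count).
Respondent peremptories used: #7, #9, #8, #4, #13, #2 — 6 (for-cause on #5, #9, #3 don't count).
Remaining: (8 − 2) + (8 − 6) = 8.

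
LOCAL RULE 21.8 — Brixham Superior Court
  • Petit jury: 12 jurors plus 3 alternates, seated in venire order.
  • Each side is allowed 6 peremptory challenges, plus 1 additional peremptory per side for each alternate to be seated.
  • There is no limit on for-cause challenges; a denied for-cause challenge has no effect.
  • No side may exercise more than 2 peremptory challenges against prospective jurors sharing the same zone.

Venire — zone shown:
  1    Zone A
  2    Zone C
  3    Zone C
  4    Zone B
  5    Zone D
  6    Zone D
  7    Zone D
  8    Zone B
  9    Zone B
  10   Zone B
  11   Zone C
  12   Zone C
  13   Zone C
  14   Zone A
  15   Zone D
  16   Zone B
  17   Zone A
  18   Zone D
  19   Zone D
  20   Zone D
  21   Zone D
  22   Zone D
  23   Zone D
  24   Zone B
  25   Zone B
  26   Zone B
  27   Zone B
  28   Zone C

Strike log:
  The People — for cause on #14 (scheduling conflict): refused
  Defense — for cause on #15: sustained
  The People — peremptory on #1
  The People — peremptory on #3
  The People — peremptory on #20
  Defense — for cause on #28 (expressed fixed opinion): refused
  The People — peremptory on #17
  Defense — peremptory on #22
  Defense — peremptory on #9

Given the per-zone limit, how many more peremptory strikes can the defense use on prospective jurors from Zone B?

1

Defense peremptories so far: #22, #9 — 2 of 9 used, 7 left overall.
Against Zone B: #9 — 1 used; per-zone cap 2 leaves 1.
Binding limit: min(7, 1) = 1.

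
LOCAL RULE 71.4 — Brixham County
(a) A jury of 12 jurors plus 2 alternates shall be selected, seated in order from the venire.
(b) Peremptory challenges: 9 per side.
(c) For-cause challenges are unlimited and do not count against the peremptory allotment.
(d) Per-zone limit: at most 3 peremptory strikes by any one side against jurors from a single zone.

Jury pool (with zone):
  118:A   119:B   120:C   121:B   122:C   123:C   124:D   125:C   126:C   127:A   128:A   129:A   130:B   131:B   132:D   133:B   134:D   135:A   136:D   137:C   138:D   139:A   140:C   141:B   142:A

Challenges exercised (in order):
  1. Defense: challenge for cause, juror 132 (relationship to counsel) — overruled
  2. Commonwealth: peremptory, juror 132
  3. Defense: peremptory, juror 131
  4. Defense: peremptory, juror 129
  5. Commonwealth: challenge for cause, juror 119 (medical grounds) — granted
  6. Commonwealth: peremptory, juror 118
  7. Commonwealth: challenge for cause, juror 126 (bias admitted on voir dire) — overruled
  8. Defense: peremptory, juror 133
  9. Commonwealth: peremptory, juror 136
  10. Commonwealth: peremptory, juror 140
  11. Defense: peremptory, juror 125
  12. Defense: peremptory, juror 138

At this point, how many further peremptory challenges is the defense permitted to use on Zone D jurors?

Defense peremptories so far: #131, #129, #133, #125, #138 — 5 of 9 used, 4 left overall.
Against Zone D: #138 — 1 used; per-zone cap 3 leaves 2.
Binding limit: min(4, 2) = 2.

2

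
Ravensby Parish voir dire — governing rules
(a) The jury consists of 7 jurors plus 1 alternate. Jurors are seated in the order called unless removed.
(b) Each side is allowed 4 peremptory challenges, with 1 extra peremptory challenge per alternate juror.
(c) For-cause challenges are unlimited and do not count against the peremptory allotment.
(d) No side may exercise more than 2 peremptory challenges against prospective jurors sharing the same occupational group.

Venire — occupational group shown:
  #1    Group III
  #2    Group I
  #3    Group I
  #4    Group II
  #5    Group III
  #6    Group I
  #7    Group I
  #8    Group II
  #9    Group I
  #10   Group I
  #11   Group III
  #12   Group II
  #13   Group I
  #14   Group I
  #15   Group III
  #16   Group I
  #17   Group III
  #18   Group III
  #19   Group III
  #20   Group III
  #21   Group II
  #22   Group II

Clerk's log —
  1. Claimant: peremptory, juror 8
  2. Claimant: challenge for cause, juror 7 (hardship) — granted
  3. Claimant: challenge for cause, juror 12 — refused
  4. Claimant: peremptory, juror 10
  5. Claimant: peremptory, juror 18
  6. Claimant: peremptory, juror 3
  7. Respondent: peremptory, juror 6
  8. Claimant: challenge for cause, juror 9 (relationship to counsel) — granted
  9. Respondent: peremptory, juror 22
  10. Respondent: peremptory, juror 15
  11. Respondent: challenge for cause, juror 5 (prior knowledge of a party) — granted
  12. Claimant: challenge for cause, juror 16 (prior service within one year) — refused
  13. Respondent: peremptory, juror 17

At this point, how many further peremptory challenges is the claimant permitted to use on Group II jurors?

1

Claimant peremptories so far: #8, #10, #18, #3 — 4 of 5 used, 1 left overall.
Against Group II: #8 — 1 used; per-group cap 2 leaves 1.
Binding limit: min(1, 1) = 1.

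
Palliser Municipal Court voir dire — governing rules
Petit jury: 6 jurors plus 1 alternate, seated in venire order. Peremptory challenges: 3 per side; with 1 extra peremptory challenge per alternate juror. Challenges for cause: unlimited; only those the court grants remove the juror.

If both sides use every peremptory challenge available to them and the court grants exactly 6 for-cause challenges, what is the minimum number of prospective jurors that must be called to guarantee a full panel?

21

Seats to fill: 6 + 1 alternates = 7.
Peremptories: 3 + 1×1 = 4 per side × 2 sides = 8.
For-cause removals: 6.
Minimum venire: 7 + 8 + 6 = 21.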